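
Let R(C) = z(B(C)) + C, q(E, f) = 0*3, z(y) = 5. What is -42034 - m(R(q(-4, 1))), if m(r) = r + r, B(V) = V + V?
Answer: -42044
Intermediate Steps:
B(V) = 2*V
q(E, f) = 0
R(C) = 5 + C
m(r) = 2*r
-42034 - m(R(q(-4, 1))) = -42034 - 2*(5 + 0) = -42034 - 2*5 = -42034 - 1*10 = -42034 - 10 = -42044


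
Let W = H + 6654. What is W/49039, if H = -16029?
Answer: -9375/49039 ≈ -0.19117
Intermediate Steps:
W = -9375 (W = -16029 + 6654 = -9375)
W/49039 = -9375/49039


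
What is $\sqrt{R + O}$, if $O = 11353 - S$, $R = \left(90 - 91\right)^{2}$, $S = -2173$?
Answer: $9 \sqrt{167} \approx 116.31$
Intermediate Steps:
$R = 1$ ($R = \left(-1\right)^{2} = 1$)
$O = 13526$ ($O = 11353 - -2173 = 11353 + 2173 = 13526$)
$\sqrt{R + O} = \sqrt{1 + 13526} = \sqrt{13527} = 9 \sqrt{167}$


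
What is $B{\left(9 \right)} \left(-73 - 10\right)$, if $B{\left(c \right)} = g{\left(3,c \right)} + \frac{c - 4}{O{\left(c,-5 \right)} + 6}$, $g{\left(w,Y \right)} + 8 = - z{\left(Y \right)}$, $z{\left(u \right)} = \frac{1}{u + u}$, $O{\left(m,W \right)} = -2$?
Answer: $\frac{20335}{36} \approx 564.86$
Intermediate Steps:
$z{\left(u \right)} = \frac{1}{2 u}$
$g{\left(w,Y \right)} = -8 - \frac{1}{2 Y}$
$B{\left(c \right)} = -9 - \frac{1}{2 c} + \frac{c}{4}$ ($B{\left(c \right)} = \left(-8 - \frac{1}{2 c}\right) + \frac{c - 4}{-2 + 6} = \left(-8 - \frac{1}{2 c}\right) + \frac{-4 + c}{4} = \left(-8 - \frac{1}{2 c}\right) + \left(-4 + c\right) \frac{1}{4} = \left(-8 - \frac{1}{2 c}\right) + \left(-1 + \frac{c}{4}\right) = -9 - \frac{1}{2 c} + \frac{c}{4}$)
$B{\left(9 \right)} \left(-73 - 10\right) = \left(-9 - \frac{1}{2 \cdot 9} + \frac{1}{4} \cdot 9\right) \left(-73 - 10\right) = \left(-9 - \frac{1}{18} + \frac{9}{4}\right) \left(-83\right) = \left(- \frac{245}{36}\right) \left(-83\right) = \frac{20335}{36}$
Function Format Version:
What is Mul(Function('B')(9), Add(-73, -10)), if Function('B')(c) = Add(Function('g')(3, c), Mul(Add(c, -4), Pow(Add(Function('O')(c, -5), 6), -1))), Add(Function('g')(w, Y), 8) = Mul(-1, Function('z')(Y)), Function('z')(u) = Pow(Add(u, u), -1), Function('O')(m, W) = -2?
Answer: Rational(20335, 36) ≈ 564.86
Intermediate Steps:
Function('z')(u) = Mul(Rational(1, 2), Pow(u, -1)) (Function('z')(u) = Pow(Mul(2, u), -1) = Mul(Rational(1, 2), Pow(u, -1)))
Function('g')(w, Y) = Add(-8, Mul(Rational(-1, 2), Pow(Y, -1))) (Function('g')(w, Y) = Add(-8, Mul(-1, Mul(Rational(1, 2), Pow(Y, -1)))) = Add(-8, Mul(Rational(-1, 2), Pow(Y, -1))))
Function('B')(c) = Add(-9, Mul(Rational(-1, 2), Pow(c, -1)), Mul(Rational(1, 4), c)) (Function('B')(c) = Add(Add(-8, Mul(Rational(-1, 2), Pow(c, -1))), Mul(Add(c, -4), Pow(Add(-2, 6), -1))) = Add(Add(-8, Mul(Rational(-1, 2), Pow(c, -1))), Mul(Add(-4, c), Pow(4, -1))) = Add(Add(-8, Mul(Rational(-1, 2), Pow(c, -1))), Mul(Add(-4, c), Rational(1, 4))) = Add(Add(-8, Mul(Rational(-1, 2), Pow(c, -1))), Add(-1, Mul(Rational(1, 4), c))) = Add(-9, Mul(Rational(-1, 2), Pow(c, -1)), Mul(Rational(1, 4), c)))
Mul(Function('B')(9), Add(-73, -10)) = Mul(Add(-9, Mul(Rational(-1, 2), Pow(9, -1)), Mul(Rational(1, 4), 9)), Add(-73, -10)) = Mul(Add(-9, Mul(Rational(-1, 2), Rational(1, 9)), Rational(9, 4)), -83) = Mul(Add(-9, Rational(-1, 18), Rational(9, 4)), -83) = Mul(Rational(-245, 36), -83) = Rational(20335, 36)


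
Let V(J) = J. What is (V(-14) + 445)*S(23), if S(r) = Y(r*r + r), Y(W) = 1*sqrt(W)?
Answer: 862*sqrt(138) ≈ 10126.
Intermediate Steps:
Y(W) = sqrt(W)
S(r) = sqrt(r + r**2) (S(r) = sqrt(r*r + r) = sqrt(r**2 + r) = sqrt(r + r**2))
(V(-14) + 445)*S(23) = (-14 + 445)*sqrt(23*(1 + 23)) = 431*sqrt(23*24) = 431*sqrt(552) = 431*(2*sqrt(138)) = 862*sqrt(138)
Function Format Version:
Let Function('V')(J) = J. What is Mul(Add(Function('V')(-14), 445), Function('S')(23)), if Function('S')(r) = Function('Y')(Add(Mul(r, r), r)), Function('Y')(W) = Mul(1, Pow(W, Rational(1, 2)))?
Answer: Mul(862, Pow(138, Rational(1, 2))) ≈ 10126.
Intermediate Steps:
Function('Y')(W) = Pow(W, Rational(1, 2))
Function('S')(r) = Pow(Add(r, Pow(r, 2)), Rational(1, 2)) (Function('S')(r) = Pow(Add(Mul(r, r), r), Rational(1, 2)) = Pow(Add(Pow(r, 2), r), Rational(1, 2)) = Pow(Add(r, Pow(r, 2)), Rational(1, 2)))
Mul(Add(Function('V')(-14), 445), Function('S')(23)) = Mul(Add(-14, 445), Pow(Mul(23, Add(1, 23)), Rational(1, 2))) = Mul(431, Pow(Mul(23, 24), Rational(1, 2))) = Mul(431, Pow(552, Rational(1, 2))) = Mul(431, Mul(2, Pow(138, Rational(1, 2)))) = Mul(862, Pow(138, Rational(1, 2)))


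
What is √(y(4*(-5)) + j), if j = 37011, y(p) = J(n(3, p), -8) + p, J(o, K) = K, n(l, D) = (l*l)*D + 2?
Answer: √36983 ≈ 192.31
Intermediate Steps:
n(l, D) = 2 + D*l² (n(l, D) = l²*D + 2 = D*l² + 2 = 2 + D*l²)
y(p) = -8 + p
√(y(4*(-5)) + j) = √((-8 + 4*(-5)) + 37011) = √((-8 - 20) + 37011) = √(-28 + 37011) = √36983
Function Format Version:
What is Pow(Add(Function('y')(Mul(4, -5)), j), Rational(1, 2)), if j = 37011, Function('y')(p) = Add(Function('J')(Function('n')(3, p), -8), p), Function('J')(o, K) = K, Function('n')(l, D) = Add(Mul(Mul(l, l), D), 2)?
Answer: Pow(36983, Rational(1, 2)) ≈ 192.31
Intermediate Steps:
Function('n')(l, D) = Add(2, Mul(D, Pow(l, 2))) (Function('n')(l, D) = Add(Mul(Pow(l, 2), D), 2) = Add(Mul(D, Pow(l, 2)), 2) = Add(2, Mul(D, Pow(l, 2))))
Function('y')(p) = Add(-8, p)
Pow(Add(Function('y')(Mul(4, -5)), j), Rational(1, 2)) = Pow(Add(Add(-8, Mul(4, -5)), 37011), Rational(1, 2)) = Pow(Add(Add(-8, -20), 37011), Rational(1, 2)) = Pow(Add(-28, 37011), Rational(1, 2)) = Pow(36983, Rational(1, 2))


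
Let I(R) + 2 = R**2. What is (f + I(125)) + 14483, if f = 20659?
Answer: 50765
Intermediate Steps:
I(R) = -2 + R**2
(f + I(125)) + 14483 = (20659 + (-2 + 125**2)) + 14483 = (20659 + (-2 + 15625)) + 14483 = (20659 + 15623) + 14483 = 36282 + 14483 = 50765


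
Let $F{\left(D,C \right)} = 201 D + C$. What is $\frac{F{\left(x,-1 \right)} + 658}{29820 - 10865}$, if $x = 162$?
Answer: $\frac{33219}{18955} \approx 1.7525$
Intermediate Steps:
$F{\left(D,C \right)} = C + 201 D$
$\frac{F{\left(x,-1 \right)} + 658}{29820 - 10865} = \frac{\left(-1 + 201 \cdot 162\right) + 658}{29820 - 10865} = \frac{\left(-1 + 32562\right) + 658}{18955} = \left(32561 + 658\right) \frac{1}{18955} = 33219 \cdot \frac{1}{18955} = \frac{33219}{18955}$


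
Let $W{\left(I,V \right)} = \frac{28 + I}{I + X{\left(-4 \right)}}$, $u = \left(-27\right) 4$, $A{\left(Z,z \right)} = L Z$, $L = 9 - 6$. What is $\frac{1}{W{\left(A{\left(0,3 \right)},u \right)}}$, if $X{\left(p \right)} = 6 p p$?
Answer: $\frac{24}{7} \approx 3.4286$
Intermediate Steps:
$X{\left(p \right)} = 6 p^{2}$
$L = 3$ ($L = 9 - 6 = 3$)
$A{\left(Z,z \right)} = 3 Z$
$u = -108$
$W{\left(I,V \right)} = \frac{28 + I}{96 + I}$ ($W{\left(I,V \right)} = \frac{28 + I}{I + 6 \left(-4\right)^{2}} = \frac{28 + I}{I + 6 \cdot 16} = \frac{28 + I}{I + 96} = \frac{28 + I}{96 + I}$)
$\frac{1}{W{\left(A{\left(0,3 \right)},u \right)}} = \frac{1}{\frac{1}{96 + 3 \cdot 0} \left(28 + 3 \cdot 0\right)} = \frac{1}{\frac{1}{96 + 0} \left(28 + 0\right)} = \frac{1}{\frac{1}{96} \cdot 28} = \frac{1}{\frac{7}{24}} = \frac{24}{7}$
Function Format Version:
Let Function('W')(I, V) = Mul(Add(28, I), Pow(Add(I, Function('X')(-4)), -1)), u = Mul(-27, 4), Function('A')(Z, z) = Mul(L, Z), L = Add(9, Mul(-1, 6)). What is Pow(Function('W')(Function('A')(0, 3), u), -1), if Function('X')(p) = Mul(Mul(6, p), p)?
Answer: Rational(24, 7) ≈ 3.4286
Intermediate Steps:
Function('X')(p) = Mul(6, Pow(p, 2))
L = 3 (L = Add(9, -6) = 3)
Function('A')(Z, z) = Mul(3, Z)
u = -108
Function('W')(I, V) = Mul(Pow(Add(96, I), -1), Add(28, I)) (Function('W')(I, V) = Mul(Add(28, I), Pow(Add(I, Mul(6, Pow(-4, 2))), -1)) = Mul(Add(28, I), Pow(Add(I, Mul(6, 16)), -1)) = Mul(Add(28, I), Pow(Add(I, 96), -1)) = Mul(Add(28, I), Pow(Add(96, I), -1)) = Mul(Pow(Add(96, I), -1), Add(28, I)))
Pow(Function('W')(Function('A')(0, 3), u), -1) = Pow(Mul(Pow(Add(96, Mul(3, 0)), -1), Add(28, Mul(3, 0))), -1) = Pow(Mul(Pow(Add(96, 0), -1), Add(28, 0)), -1) = Pow(Mul(Pow(96, -1), 28), -1) = Pow(Mul(Rational(1, 96), 28), -1) = Pow(Rational(7, 24), -1) = Rational(24, 7)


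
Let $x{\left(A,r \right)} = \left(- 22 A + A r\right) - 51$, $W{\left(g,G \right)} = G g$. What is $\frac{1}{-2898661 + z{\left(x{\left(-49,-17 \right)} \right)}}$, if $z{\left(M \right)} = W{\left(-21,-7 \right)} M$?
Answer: $- \frac{1}{2625241} \approx -3.8092 \cdot 10^{-7}$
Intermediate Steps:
$x{\left(A,r \right)} = -51 - 22 A + A r$
$z{\left(M \right)} = 147 M$ ($z{\left(M \right)} = \left(-7\right) \left(-21\right) M = 147 M$)
$\frac{1}{-2898661 + z{\left(x{\left(-49,-17 \right)} \right)}} = \frac{1}{-2898661 + 147 \left(-51 - -1078 - -833\right)} = \frac{1}{-2898661 + 147 \left(-51 + 1078 + 833\right)} = \frac{1}{-2898661 + 147 \cdot 1860} = \frac{1}{-2898661 + 273420} = \frac{1}{-2625241} = - \frac{1}{2625241}$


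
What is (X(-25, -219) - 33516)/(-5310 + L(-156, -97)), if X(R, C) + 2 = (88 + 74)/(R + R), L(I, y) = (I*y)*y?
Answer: 838031/36827850 ≈ 0.022755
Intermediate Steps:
L(I, y) = I*y²
X(R, C) = -2 + 81/R (X(R, C) = -2 + (88 + 74)/(R + R) = -2 + 162/((2*R)) = -2 + 162*(1/(2*R)) = -2 + 81/R)
(X(-25, -219) - 33516)/(-5310 + L(-156, -97)) = ((-2 + 81/(-25)) - 33516)/(-5310 - 156*(-97)²) = ((-2 + 81*(-1/25)) - 33516)/(-5310 - 156*9409) = ((-2 - 81/25) - 33516)/(-5310 - 1467804) = (-131/25 - 33516)/(-1473114) = -838031/25*(-1/1473114) = 838031/36827850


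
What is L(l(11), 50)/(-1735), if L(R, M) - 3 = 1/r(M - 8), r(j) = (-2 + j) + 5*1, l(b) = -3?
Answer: -136/78075 ≈ -0.0017419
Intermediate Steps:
r(j) = 3 + j (r(j) = (-2 + j) + 5 = 3 + j)
L(R, M) = 3 + 1/(-5 + M) (L(R, M) = 3 + 1/(3 + (M - 8)) = 3 + 1/(3 + (-8 + M)) = 3 + 1/(-5 + M))
L(l(11), 50)/(-1735) = ((-14 + 3*50)/(-5 + 50))/(-1735) = ((-14 + 150)/45)*(-1/1735) = ((1/45)*136)*(-1/1735) = (136/45)*(-1/1735) = -136/78075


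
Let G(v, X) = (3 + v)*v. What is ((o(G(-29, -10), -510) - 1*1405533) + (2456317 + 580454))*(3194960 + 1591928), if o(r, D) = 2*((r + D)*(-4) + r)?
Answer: 7806428229072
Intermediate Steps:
G(v, X) = v*(3 + v)
o(r, D) = -8*D - 6*r (o(r, D) = 2*((D + r)*(-4) + r) = 2*((-4*D - 4*r) + r) = 2*(-4*D - 3*r) = -8*D - 6*r)
((o(G(-29, -10), -510) - 1*1405533) + (2456317 + 580454))*(3194960 + 1591928) = (((-8*(-510) - (-174)*(3 - 29)) - 1*1405533) + (2456317 + 580454))*(3194960 + 1591928) = (((4080 - (-174)*(-26)) - 1405533) + 3036771)*4786888 = (((4080 - 6*754) - 1405533) + 3036771)*4786888 = (((4080 - 4524) - 1405533) + 3036771)*4786888 = ((-444 - 1405533) + 3036771)*4786888 = (-1405977 + 3036771)*4786888 = 1630794*4786888 = 7806428229072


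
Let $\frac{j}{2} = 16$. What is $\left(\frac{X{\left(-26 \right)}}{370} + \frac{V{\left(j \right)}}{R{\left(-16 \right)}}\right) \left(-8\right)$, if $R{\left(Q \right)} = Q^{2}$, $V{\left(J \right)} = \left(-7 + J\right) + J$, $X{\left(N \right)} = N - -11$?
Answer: $- \frac{1725}{1184} \approx -1.4569$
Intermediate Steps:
$X{\left(N \right)} = 11 + N$ ($X{\left(N \right)} = N + 11 = 11 + N$)
$j = 32$ ($j = 2 \cdot 16 = 32$)
$V{\left(J \right)} = -7 + 2 J$
$\left(\frac{X{\left(-26 \right)}}{370} + \frac{V{\left(j \right)}}{R{\left(-16 \right)}}\right) \left(-8\right) = \left(\frac{11 - 26}{370} + \frac{-7 + 2 \cdot 32}{\left(-16\right)^{2}}\right) \left(-8\right) = \left(\left(-15\right) \frac{1}{370} + \frac{-7 + 64}{256}\right) \left(-8\right) = \left(- \frac{3}{74} + 57 \cdot \frac{1}{256}\right) \left(-8\right) = \left(- \frac{3}{74} + \frac{57}{256}\right) \left(-8\right) = \frac{1725}{9472} \left(-8\right) = - \frac{1725}{1184}$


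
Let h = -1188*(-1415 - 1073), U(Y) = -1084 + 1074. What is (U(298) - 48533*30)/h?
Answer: -45500/92367 ≈ -0.49260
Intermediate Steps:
U(Y) = -10
h = 2955744 (h = -1188*(-2488) = 2955744)
(U(298) - 48533*30)/h = (-10 - 48533*30)/2955744 = (-10 - 1455990)*(1/2955744) = -1456000*1/2955744 = -45500/92367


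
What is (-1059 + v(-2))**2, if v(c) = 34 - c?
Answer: 1046529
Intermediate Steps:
(-1059 + v(-2))**2 = (-1059 + (34 - 1*(-2)))**2 = (-1059 + (34 + 2))**2 = (-1059 + 36)**2 = (-1023)**2 = 1046529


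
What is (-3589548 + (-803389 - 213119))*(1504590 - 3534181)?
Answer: 9348409803096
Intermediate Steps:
(-3589548 + (-803389 - 213119))*(1504590 - 3534181) = (-3589548 - 1016508)*(-2029591) = -4606056*(-2029591) = 9348409803096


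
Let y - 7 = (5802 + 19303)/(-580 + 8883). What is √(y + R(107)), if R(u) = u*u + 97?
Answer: 4*√137927642/437 ≈ 107.50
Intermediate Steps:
y = 83226/8303 (y = 7 + (5802 + 19303)/(-580 + 8883) = 7 + 25105/8303 = 83226/8303 ≈ 10.024)
R(u) = 97 + u² (R(u) = u² + 97 = 97 + u²)
√(y + R(107)) = √(83226/8303 + (97 + 107²)) = √(83226/8303 + (97 + 11449)) = √(83226/8303 + 11546) = √(95949664/8303) = 4*√137927642/437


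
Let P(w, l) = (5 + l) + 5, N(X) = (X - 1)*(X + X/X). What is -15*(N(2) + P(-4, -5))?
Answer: -120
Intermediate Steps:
N(X) = (1 + X)*(-1 + X) (N(X) = (-1 + X)*(X + 1) = (-1 + X)*(1 + X) = (1 + X)*(-1 + X))
P(w, l) = 10 + l
-15*(N(2) + P(-4, -5)) = -15*((-1 + 2²) + (10 - 5)) = -15*((-1 + 4) + 5) = -15*(3 + 5) = -15*8 = -120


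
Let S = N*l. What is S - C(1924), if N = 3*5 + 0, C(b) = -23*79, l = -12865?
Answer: -191158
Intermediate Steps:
C(b) = -1817
N = 15 (N = 15 + 0 = 15)
S = -192975 (S = 15*(-12865) = -192975)
S - C(1924) = -192975 - 1*(-1817) = -192975 + 1817 = -191158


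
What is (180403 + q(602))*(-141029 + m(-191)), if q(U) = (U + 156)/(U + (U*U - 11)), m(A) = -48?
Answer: -9238482046619211/362995 ≈ -2.5451e+10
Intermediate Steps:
q(U) = (156 + U)/(-11 + U + U**2) (q(U) = (156 + U)/(U + (U**2 - 11)) = (156 + U)/(U + (-11 + U**2)) = (156 + U)/(-11 + U + U**2))
(180403 + q(602))*(-141029 + m(-191)) = (180403 + (156 + 602)/(-11 + 602 + 602**2))*(-141029 - 48) = (180403 + 758/(-11 + 602 + 362404))*(-141077) = (180403 + 758/362995)*(-141077) = (65485387743/362995)*(-141077) = -9238482046619211/362995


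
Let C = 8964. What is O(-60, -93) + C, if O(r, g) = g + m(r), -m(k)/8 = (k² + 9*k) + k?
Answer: -15129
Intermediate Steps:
m(k) = -80*k - 8*k² (m(k) = -8*((k² + 9*k) + k) = -8*(k² + 10*k) = -80*k - 8*k²)
O(r, g) = g - 8*r*(10 + r)
O(-60, -93) + C = (-93 - 8*(-60)*(10 - 60)) + 8964 = (-93 - 8*(-60)*(-50)) + 8964 = (-93 - 24000) + 8964 = -24093 + 8964 = -15129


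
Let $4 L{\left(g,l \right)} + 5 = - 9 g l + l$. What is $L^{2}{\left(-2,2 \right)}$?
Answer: $\frac{1089}{16} \approx 68.063$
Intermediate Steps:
$L{\left(g,l \right)} = - \frac{5}{4} + \frac{l}{4} - \frac{9 g l}{4}$ ($L{\left(g,l \right)} = - \frac{5}{4} + \frac{- 9 g l + l}{4} = - \frac{5}{4} + \frac{l - 9 g l}{4} = - \frac{5}{4} - \left(- \frac{l}{4} + \frac{9 g l}{4}\right) = - \frac{5}{4} + \frac{l}{4} - \frac{9 g l}{4}$)
$L^{2}{\left(-2,2 \right)} = \left(- \frac{5}{4} + \frac{1}{4} \cdot 2 - \left(- \frac{9}{2}\right) 2\right)^{2} = \left(- \frac{5}{4} + \frac{1}{2} + 9\right)^{2} = \left(\frac{33}{4}\right)^{2} = \frac{1089}{16}$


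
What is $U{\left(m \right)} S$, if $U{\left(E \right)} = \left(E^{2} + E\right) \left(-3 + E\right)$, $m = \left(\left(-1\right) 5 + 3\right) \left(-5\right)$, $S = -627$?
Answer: $-482790$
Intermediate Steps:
$m = 10$ ($m = \left(-5 + 3\right) \left(-5\right) = \left(-2\right) \left(-5\right) = 10$)
$U{\left(E \right)} = \left(-3 + E\right) \left(E + E^{2}\right)$ ($U{\left(E \right)} = \left(E + E^{2}\right) \left(-3 + E\right) = \left(-3 + E\right) \left(E + E^{2}\right)$)
$U{\left(m \right)} S = 10 \left(-3 + 10^{2} - 20\right) \left(-627\right) = 10 \left(-3 + 100 - 20\right) \left(-627\right) = 10 \cdot 77 \left(-627\right) = 770 \left(-627\right) = -482790$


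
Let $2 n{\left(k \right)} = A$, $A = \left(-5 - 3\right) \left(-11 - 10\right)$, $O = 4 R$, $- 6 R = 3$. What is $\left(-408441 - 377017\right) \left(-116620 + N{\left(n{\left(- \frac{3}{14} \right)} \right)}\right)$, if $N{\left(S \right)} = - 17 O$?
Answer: $91573406388$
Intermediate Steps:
$R = - \frac{1}{2}$ ($R = \left(- \frac{1}{6}\right) 3 = - \frac{1}{2} \approx -0.5$)
$O = -2$ ($O = 4 \left(- \frac{1}{2}\right) = -2$)
$A = 168$ ($A = \left(-8\right) \left(-21\right) = 168$)
$n{\left(k \right)} = 84$ ($n{\left(k \right)} = \frac{1}{2} \cdot 168 = 84$)
$N{\left(S \right)} = 34$ ($N{\left(S \right)} = \left(-17\right) \left(-2\right) = 34$)
$\left(-408441 - 377017\right) \left(-116620 + N{\left(n{\left(- \frac{3}{14} \right)} \right)}\right) = \left(-408441 - 377017\right) \left(-116620 + 34\right) = \left(-785458\right) \left(-116586\right) = 91573406388$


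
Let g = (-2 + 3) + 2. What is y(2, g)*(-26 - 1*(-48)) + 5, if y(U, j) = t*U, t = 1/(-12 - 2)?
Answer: 13/7 ≈ 1.8571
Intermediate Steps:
g = 3 (g = 1 + 2 = 3)
t = -1/14 (t = 1/(-14) = -1/14 ≈ -0.071429)
y(U, j) = -U/14
y(2, g)*(-26 - 1*(-48)) + 5 = (-1/14*2)*(-26 - 1*(-48)) + 5 = -(-26 + 48)/7 + 5 = -⅐*22 + 5 = -22/7 + 5 = 13/7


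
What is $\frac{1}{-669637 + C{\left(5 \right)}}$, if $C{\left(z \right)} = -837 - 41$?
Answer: $- \frac{1}{670515} \approx -1.4914 \cdot 10^{-6}$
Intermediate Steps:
$C{\left(z \right)} = -878$
$\frac{1}{-669637 + C{\left(5 \right)}} = \frac{1}{-669637 - 878} = \frac{1}{-670515} = - \frac{1}{670515}$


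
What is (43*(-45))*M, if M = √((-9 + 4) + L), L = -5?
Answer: -1935*I*√10 ≈ -6119.0*I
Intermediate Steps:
M = I*√10 (M = √((-9 + 4) - 5) = √(-5 - 5) = √(-10) = I*√10 ≈ 3.1623*I)
(43*(-45))*M = (43*(-45))*(I*√10) = -1935*I*√10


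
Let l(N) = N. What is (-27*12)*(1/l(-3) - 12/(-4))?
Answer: -864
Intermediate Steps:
(-27*12)*(1/l(-3) - 12/(-4)) = (-27*12)*(1/(-3) - 12/(-4)) = -324*(1*(-⅓) - 12*(-¼)) = -324*(-⅓ + 3) = -324*8/3 = -864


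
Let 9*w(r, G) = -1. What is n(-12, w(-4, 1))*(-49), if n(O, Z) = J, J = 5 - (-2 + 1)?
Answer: -294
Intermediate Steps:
J = 6 (J = 5 - 1*(-1) = 5 + 1 = 6)
w(r, G) = -1/9 (w(r, G) = (1/9)*(-1) = -1/9)
n(O, Z) = 6
n(-12, w(-4, 1))*(-49) = 6*(-49) = -294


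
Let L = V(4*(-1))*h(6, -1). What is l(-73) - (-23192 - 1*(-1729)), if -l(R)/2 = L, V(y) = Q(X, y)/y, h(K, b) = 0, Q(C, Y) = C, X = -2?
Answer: 21463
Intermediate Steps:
V(y) = -2/y
L = 0 (L = -2/(4*(-1))*0 = -2/(-4)*0 = -2*(-¼)*0 = (½)*0 = 0)
l(R) = 0 (l(R) = -2*0 = 0)
l(-73) - (-23192 - 1*(-1729)) = 0 - (-23192 - 1*(-1729)) = 0 - (-23192 + 1729) = 0 - 1*(-21463) = 0 + 21463 = 21463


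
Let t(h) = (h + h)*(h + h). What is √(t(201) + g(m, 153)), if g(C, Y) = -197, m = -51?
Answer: √161407 ≈ 401.75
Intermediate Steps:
t(h) = 4*h² (t(h) = (2*h)*(2*h) = 4*h²)
√(t(201) + g(m, 153)) = √(4*201² - 197) = √(4*40401 - 197) = √(161604 - 197) = √161407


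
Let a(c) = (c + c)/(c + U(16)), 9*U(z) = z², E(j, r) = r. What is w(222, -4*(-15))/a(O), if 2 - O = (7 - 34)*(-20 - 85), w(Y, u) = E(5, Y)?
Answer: 933917/8499 ≈ 109.89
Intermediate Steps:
w(Y, u) = Y
O = -2833 (O = 2 - (7 - 34)*(-20 - 85) = 2 - (-27)*(-105) = 2 - 1*2835 = 2 - 2835 = -2833)
U(z) = z²/9
a(c) = 2*c/(256/9 + c) (a(c) = (c + c)/(c + (⅑)*16²) = (2*c)/(c + (⅑)*256) = (2*c)/(c + 256/9) = (2*c)/(256/9 + c) = 2*c/(256/9 + c))
w(222, -4*(-15))/a(O) = 222/((18*(-2833)/(256 + 9*(-2833)))) = 222/((18*(-2833)/(256 - 25497))) = 222/((18*(-2833)/(-25241))) = 222/((18*(-2833)*(-1/25241))) = 222/(50994/25241) = 222*(25241/50994) = 933917/8499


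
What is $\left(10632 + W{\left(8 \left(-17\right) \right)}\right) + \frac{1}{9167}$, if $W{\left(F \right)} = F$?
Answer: $\frac{96216833}{9167} \approx 10496.0$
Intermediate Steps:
$\left(10632 + W{\left(8 \left(-17\right) \right)}\right) + \frac{1}{9167} = \left(10632 + 8 \left(-17\right)\right) + \frac{1}{9167} = \left(10632 - 136\right) + \frac{1}{9167} = 10496 + \frac{1}{9167} = \frac{96216833}{9167}$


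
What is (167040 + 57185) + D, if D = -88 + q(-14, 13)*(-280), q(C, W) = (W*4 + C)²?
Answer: -180183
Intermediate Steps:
q(C, W) = (C + 4*W)² (q(C, W) = (4*W + C)² = (C + 4*W)²)
D = -404408 (D = -88 + (-14 + 4*13)²*(-280) = -88 + (-14 + 52)²*(-280) = -88 + 38²*(-280) = -88 + 1444*(-280) = -88 - 404320 = -404408)
(167040 + 57185) + D = (167040 + 57185) - 404408 = 224225 - 404408 = -180183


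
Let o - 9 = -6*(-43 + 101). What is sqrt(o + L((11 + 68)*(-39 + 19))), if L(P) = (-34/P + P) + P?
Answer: I*sqrt(2183712470)/790 ≈ 59.152*I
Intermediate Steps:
o = -339 (o = 9 - 6*(-43 + 101) = 9 - 6*58 = 9 - 348 = -339)
L(P) = -34/P + 2*P (L(P) = (P - 34/P) + P = -34/P + 2*P)
sqrt(o + L((11 + 68)*(-39 + 19))) = sqrt(-339 + (-34*1/((-39 + 19)*(11 + 68)) + 2*((11 + 68)*(-39 + 19)))) = sqrt(-339 + (-34/(79*(-20)) + 2*(79*(-20)))) = sqrt(-339 + (-34/(-1580) + 2*(-1580))) = sqrt(-339 + (-34*(-1/1580) - 3160)) = sqrt(-339 + (17/790 - 3160)) = sqrt(-339 - 2496383/790) = sqrt(-2764193/790) = I*sqrt(2183712470)/790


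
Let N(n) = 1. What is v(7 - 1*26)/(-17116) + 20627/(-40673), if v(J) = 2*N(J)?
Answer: -176566539/348079534 ≈ -0.50726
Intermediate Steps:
v(J) = 2 (v(J) = 2*1 = 2)
v(7 - 1*26)/(-17116) + 20627/(-40673) = 2/(-17116) + 20627/(-40673) = 2*(-1/17116) + 20627*(-1/40673) = -1/8558 - 20627/40673 = -176566539/348079534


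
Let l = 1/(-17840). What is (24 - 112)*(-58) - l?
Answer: 91055361/17840 ≈ 5104.0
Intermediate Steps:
l = -1/17840 ≈ -5.6054e-5
(24 - 112)*(-58) - l = (24 - 112)*(-58) - 1*(-1/17840) = -88*(-58) + 1/17840 = 5104 + 1/17840 = 91055361/17840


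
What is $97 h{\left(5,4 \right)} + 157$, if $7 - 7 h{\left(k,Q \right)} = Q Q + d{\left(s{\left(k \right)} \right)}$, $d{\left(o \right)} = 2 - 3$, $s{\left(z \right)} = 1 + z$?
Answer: $\frac{323}{7} \approx 46.143$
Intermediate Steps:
$d{\left(o \right)} = -1$
$h{\left(k,Q \right)} = \frac{8}{7} - \frac{Q^{2}}{7}$ ($h{\left(k,Q \right)} = 1 - \frac{Q Q - 1}{7} = 1 - \frac{Q^{2} - 1}{7} = 1 - \frac{-1 + Q^{2}}{7} = 1 - \left(- \frac{1}{7} + \frac{Q^{2}}{7}\right) = \frac{8}{7} - \frac{Q^{2}}{7}$)
$97 h{\left(5,4 \right)} + 157 = 97 \left(\frac{8}{7} - \frac{4^{2}}{7}\right) + 157 = 97 \left(\frac{8}{7} - \frac{16}{7}\right) + 157 = 97 \left(- \frac{8}{7}\right) + 157 = - \frac{776}{7} + 157 = \frac{323}{7}$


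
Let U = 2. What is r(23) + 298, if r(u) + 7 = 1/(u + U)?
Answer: 7276/25 ≈ 291.04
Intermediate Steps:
r(u) = -7 + 1/(2 + u) (r(u) = -7 + 1/(u + 2) = -7 + 1/(2 + u))
r(23) + 298 = (-13 - 7*23)/(2 + 23) + 298 = (-13 - 161)/25 + 298 = (1/25)*(-174) + 298 = -174/25 + 298 = 7276/25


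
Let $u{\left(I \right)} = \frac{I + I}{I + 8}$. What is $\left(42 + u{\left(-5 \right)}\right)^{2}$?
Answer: $\frac{13456}{9} \approx 1495.1$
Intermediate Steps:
$u{\left(I \right)} = \frac{2 I}{8 + I}$
$\left(42 + u{\left(-5 \right)}\right)^{2} = \left(42 + 2 \left(-5\right) \frac{1}{8 - 5}\right)^{2} = \left(42 + 2 \left(-5\right) \frac{1}{3}\right)^{2} = \left(42 - \frac{10}{3}\right)^{2} = \left(\frac{116}{3}\right)^{2} = \frac{13456}{9}$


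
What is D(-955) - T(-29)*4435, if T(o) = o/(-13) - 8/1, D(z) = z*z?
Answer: 12188950/13 ≈ 9.3761e+5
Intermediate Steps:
D(z) = z**2
T(o) = -8 - o/13 (T(o) = o*(-1/13) - 8*1 = -o/13 - 8 = -8 - o/13)
D(-955) - T(-29)*4435 = (-955)**2 - (-8 - 1/13*(-29))*4435 = 912025 - (-8 + 29/13)*4435 = 912025 - (-75)*4435/13 = 912025 - 1*(-332625/13) = 912025 + 332625/13 = 12188950/13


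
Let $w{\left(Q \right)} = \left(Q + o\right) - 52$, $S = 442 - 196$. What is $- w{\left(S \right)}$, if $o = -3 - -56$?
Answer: $-247$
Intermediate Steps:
$S = 246$ ($S = 442 - 196 = 246$)
$o = 53$ ($o = -3 + 56 = 53$)
$w{\left(Q \right)} = 1 + Q$ ($w{\left(Q \right)} = \left(Q + 53\right) - 52 = \left(53 + Q\right) - 52 = 1 + Q$)
$- w{\left(S \right)} = - (1 + 246) = \left(-1\right) 247 = -247$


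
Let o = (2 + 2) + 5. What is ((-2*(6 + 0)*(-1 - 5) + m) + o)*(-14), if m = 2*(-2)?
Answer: -1078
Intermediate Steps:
m = -4
o = 9 (o = 4 + 5 = 9)
((-2*(6 + 0)*(-1 - 5) + m) + o)*(-14) = ((-2*(6 + 0)*(-1 - 5) - 4) + 9)*(-14) = ((-12*(-6) - 4) + 9)*(-14) = ((-2*(-36) - 4) + 9)*(-14) = ((72 - 4) + 9)*(-14) = (68 + 9)*(-14) = 77*(-14) = -1078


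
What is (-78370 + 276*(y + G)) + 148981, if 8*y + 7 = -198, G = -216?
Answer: 7845/2 ≈ 3922.5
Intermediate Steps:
y = -205/8 (y = -7/8 + (1/8)*(-198) = -7/8 - 99/4 = -205/8 ≈ -25.625)
(-78370 + 276*(y + G)) + 148981 = (-78370 + 276*(-205/8 - 216)) + 148981 = (-78370 + 276*(-1933/8)) + 148981 = (-78370 - 133377/2) + 148981 = -290117/2 + 148981 = 7845/2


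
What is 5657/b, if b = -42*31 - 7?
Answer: -5657/1309 ≈ -4.3216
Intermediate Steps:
b = -1309 (b = -1302 - 7 = -1309)
5657/b = 5657/(-1309) = 5657*(-1/1309) = -5657/1309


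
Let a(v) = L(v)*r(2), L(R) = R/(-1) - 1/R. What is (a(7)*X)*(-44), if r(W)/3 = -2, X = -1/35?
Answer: 2640/49 ≈ 53.878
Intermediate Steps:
X = -1/35 (X = -1*1/35 = -1/35 ≈ -0.028571)
r(W) = -6 (r(W) = 3*(-2) = -6)
L(R) = -R - 1/R (L(R) = R*(-1) - 1/R = -R - 1/R)
a(v) = 6*v + 6/v (a(v) = (-v - 1/v)*(-6) = 6*v + 6/v)
(a(7)*X)*(-44) = ((6*7 + 6/7)*(-1/35))*(-44) = ((42 + 6*(1/7))*(-1/35))*(-44) = ((42 + 6/7)*(-1/35))*(-44) = ((300/7)*(-1/35))*(-44) = -60/49*(-44) = 2640/49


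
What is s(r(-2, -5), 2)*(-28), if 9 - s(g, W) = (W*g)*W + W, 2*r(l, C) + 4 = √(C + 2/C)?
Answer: -420 + 168*I*√15/5 ≈ -420.0 + 130.13*I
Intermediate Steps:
r(l, C) = -2 + √(C + 2/C)/2
s(g, W) = 9 - W - g*W² (s(g, W) = 9 - ((W*g)*W + W) = 9 - (g*W² + W) = 9 - (W + g*W²) = 9 + (-W - g*W²) = 9 - W - g*W²)
s(r(-2, -5), 2)*(-28) = (9 - 1*2 - 1*(-2 + √(-5 + 2/(-5))/2)*2²)*(-28) = (9 - 2 - 1*(-2 + √(-5 + 2*(-⅕))/2)*4)*(-28) = (9 - 2 - 1*(-2 + √(-5 - ⅖)/2)*4)*(-28) = (9 - 2 - 1*(-2 + √(-27/5)/2)*4)*(-28) = (9 - 2 - 1*(-2 + (3*I*√15/5)/2)*4)*(-28) = (9 - 2 - 1*(-2 + 3*I*√15/10)*4)*(-28) = (9 - 2 + (8 - 6*I*√15/5))*(-28) = (15 - 6*I*√15/5)*(-28) = -420 + 168*I*√15/5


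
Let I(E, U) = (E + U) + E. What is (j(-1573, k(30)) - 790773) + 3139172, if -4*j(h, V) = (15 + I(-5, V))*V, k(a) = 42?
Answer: 4695811/2 ≈ 2.3479e+6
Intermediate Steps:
I(E, U) = U + 2*E
j(h, V) = -V*(5 + V)/4 (j(h, V) = -(15 + (V + 2*(-5)))*V/4 = -(15 + (V - 10))*V/4 = -(15 + (-10 + V))*V/4 = -(5 + V)*V/4 = -V*(5 + V)/4)
(j(-1573, k(30)) - 790773) + 3139172 = (-¼*42*(5 + 42) - 790773) + 3139172 = (-¼*42*47 - 790773) + 3139172 = (-987/2 - 790773) + 3139172 = -1582533/2 + 3139172 = 4695811/2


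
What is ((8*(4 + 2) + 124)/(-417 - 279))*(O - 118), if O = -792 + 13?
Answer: 12857/58 ≈ 221.67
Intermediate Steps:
O = -779
((8*(4 + 2) + 124)/(-417 - 279))*(O - 118) = ((8*(4 + 2) + 124)/(-417 - 279))*(-779 - 118) = ((8*6 + 124)/(-696))*(-897) = ((48 + 124)*(-1/696))*(-897) = (172*(-1/696))*(-897) = -43/174*(-897) = 12857/58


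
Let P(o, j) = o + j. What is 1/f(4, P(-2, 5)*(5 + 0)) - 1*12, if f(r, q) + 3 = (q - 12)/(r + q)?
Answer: -667/54 ≈ -12.352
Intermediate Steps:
P(o, j) = j + o
f(r, q) = -3 + (-12 + q)/(q + r) (f(r, q) = -3 + (q - 12)/(r + q) = -3 + (-12 + q)/(q + r))
1/f(4, P(-2, 5)*(5 + 0)) - 1*12 = 1/((-12 - 3*4 - 2*(5 - 2)*(5 + 0))/((5 - 2)*(5 + 0) + 4)) - 1*12 = 1/((-12 - 12 - 6*5)/(3*5 + 4)) - 12 = 1/((-12 - 12 - 2*15)/(15 + 4)) - 12 = 1/((-12 - 12 - 30)/19) - 12 = 1/((1/19)*(-54)) - 12 = 1/(-54/19) - 12 = -19/54 - 12 = -667/54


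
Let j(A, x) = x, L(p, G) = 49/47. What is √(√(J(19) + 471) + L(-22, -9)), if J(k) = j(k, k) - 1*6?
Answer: 19*√141/47 ≈ 4.8003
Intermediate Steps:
L(p, G) = 49/47 (L(p, G) = 49*(1/47) = 49/47)
J(k) = -6 + k (J(k) = k - 1*6 = k - 6 = -6 + k)
√(√(J(19) + 471) + L(-22, -9)) = √(√((-6 + 19) + 471) + 49/47) = √(√(13 + 471) + 49/47) = √(√484 + 49/47) = √(22 + 49/47) = √(1083/47) = 19*√141/47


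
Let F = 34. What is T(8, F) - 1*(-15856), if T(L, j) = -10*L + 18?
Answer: 15794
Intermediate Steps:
T(L, j) = 18 - 10*L
T(8, F) - 1*(-15856) = (18 - 10*8) - 1*(-15856) = (18 - 80) + 15856 = -62 + 15856 = 15794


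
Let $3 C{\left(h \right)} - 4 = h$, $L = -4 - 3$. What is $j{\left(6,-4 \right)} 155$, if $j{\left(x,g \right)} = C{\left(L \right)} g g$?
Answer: $-2480$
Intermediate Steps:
$L = -7$
$C{\left(h \right)} = \frac{4}{3} + \frac{h}{3}$
$j{\left(x,g \right)} = - g^{2}$ ($j{\left(x,g \right)} = \left(\frac{4}{3} + \frac{1}{3} \left(-7\right)\right) g g = \left(\frac{4}{3} - \frac{7}{3}\right) g g = - g g = - g^{2}$)
$j{\left(6,-4 \right)} 155 = - \left(-4\right)^{2} \cdot 155 = \left(-1\right) 16 \cdot 155 = \left(-16\right) 155 = -2480$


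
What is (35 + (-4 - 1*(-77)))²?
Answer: 11664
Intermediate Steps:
(35 + (-4 - 1*(-77)))² = (35 + (-4 + 77))² = (35 + 73)² = 108² = 11664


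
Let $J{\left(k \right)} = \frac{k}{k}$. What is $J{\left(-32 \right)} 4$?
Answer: $4$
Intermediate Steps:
$J{\left(k \right)} = 1$
$J{\left(-32 \right)} 4 = 1 \cdot 4 = 4$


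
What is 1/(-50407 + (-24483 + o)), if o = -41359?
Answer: -1/116249 ≈ -8.6022e-6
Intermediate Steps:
1/(-50407 + (-24483 + o)) = 1/(-50407 + (-24483 - 41359)) = 1/(-50407 - 65842) = 1/(-116249) = -1/116249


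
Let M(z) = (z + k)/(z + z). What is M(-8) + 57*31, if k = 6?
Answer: 14137/8 ≈ 1767.1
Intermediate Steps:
M(z) = (6 + z)/(2*z) (M(z) = (z + 6)/(z + z) = (6 + z)/((2*z)) = (6 + z)*(1/(2*z)) = (6 + z)/(2*z))
M(-8) + 57*31 = (1/2)*(6 - 8)/(-8) + 57*31 = (1/2)*(-1/8)*(-2) + 1767 = 1/8 + 1767 = 14137/8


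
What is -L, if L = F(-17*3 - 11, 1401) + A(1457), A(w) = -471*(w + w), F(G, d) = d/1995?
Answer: 912708043/665 ≈ 1.3725e+6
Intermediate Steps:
F(G, d) = d/1995 (F(G, d) = d*(1/1995) = d/1995)
A(w) = -942*w
L = -912708043/665 (L = (1/1995)*1401 - 942*1457 = 467/665 - 1372494 = -912708043/665 ≈ -1.3725e+6)
-L = -1*(-912708043/665) = 912708043/665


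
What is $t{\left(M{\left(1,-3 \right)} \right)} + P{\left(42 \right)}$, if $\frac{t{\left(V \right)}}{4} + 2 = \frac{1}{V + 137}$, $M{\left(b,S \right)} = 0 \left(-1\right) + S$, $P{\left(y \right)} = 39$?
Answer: $\frac{2079}{67} \approx 31.03$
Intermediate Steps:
$M{\left(b,S \right)} = S$ ($M{\left(b,S \right)} = 0 + S = S$)
$t{\left(V \right)} = -8 + \frac{4}{137 + V}$ ($t{\left(V \right)} = -8 + \frac{4}{V + 137} = -8 + \frac{4}{137 + V}$)
$t{\left(M{\left(1,-3 \right)} \right)} + P{\left(42 \right)} = \frac{4 \left(-273 - -6\right)}{137 - 3} + 39 = \frac{4 \left(-273 + 6\right)}{134} + 39 = 4 \cdot \frac{1}{134} \left(-267\right) + 39 = - \frac{534}{67} + 39 = \frac{2079}{67}$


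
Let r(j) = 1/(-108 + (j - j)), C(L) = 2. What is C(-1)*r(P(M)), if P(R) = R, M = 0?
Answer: -1/54 ≈ -0.018519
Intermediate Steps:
r(j) = -1/108 (r(j) = 1/(-108 + 0) = 1/(-108) = -1/108)
C(-1)*r(P(M)) = 2*(-1/108) = -1/54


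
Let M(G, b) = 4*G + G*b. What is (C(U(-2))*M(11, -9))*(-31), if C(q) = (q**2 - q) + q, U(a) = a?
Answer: 6820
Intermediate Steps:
C(q) = q**2
(C(U(-2))*M(11, -9))*(-31) = ((-2)**2*(11*(4 - 9)))*(-31) = (4*(11*(-5)))*(-31) = (4*(-55))*(-31) = -220*(-31) = 6820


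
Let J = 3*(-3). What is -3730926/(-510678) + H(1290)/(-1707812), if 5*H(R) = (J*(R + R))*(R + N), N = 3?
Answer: 393257678962/36339250689 ≈ 10.822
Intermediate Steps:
J = -9
H(R) = -18*R*(3 + R)/5 (H(R) = ((-9*(R + R))*(R + 3))/5 = ((-18*R)*(3 + R))/5 = (-18*R*(3 + R))/5 = -18*R*(3 + R)/5)
-3730926/(-510678) + H(1290)/(-1707812) = -3730926/(-510678) - 18/5*1290*(3 + 1290)/(-1707812) = -3730926*(-1/510678) - 18/5*1290*1293*(-1/1707812) = 621821/85113 - 6004692*(-1/1707812) = 621821/85113 + 1501173/426953 = 393257678962/36339250689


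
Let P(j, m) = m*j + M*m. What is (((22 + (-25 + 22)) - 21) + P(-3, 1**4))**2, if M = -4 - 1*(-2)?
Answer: 49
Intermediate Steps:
M = -2 (M = -4 + 2 = -2)
P(j, m) = -2*m + j*m (P(j, m) = m*j - 2*m = j*m - 2*m = -2*m + j*m)
(((22 + (-25 + 22)) - 21) + P(-3, 1**4))**2 = (((22 + (-25 + 22)) - 21) + 1**4*(-2 - 3))**2 = (((22 - 3) - 21) + 1*(-5))**2 = ((19 - 21) - 5)**2 = (-2 - 5)**2 = (-7)**2 = 49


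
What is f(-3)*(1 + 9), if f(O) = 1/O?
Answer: -10/3 ≈ -3.3333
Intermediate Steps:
f(-3)*(1 + 9) = (1 + 9)/(-3) = -⅓*10 = -10/3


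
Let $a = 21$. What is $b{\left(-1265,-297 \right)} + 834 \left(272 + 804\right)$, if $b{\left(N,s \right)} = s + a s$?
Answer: $890850$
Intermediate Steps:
$b{\left(N,s \right)} = 22 s$ ($b{\left(N,s \right)} = s + 21 s = 22 s$)
$b{\left(-1265,-297 \right)} + 834 \left(272 + 804\right) = 22 \left(-297\right) + 834 \left(272 + 804\right) = -6534 + 834 \cdot 1076 = -6534 + 897384 = 890850$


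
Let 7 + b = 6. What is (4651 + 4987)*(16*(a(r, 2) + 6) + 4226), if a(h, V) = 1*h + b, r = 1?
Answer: 41655436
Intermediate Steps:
b = -1 (b = -7 + 6 = -1)
a(h, V) = -1 + h (a(h, V) = 1*h - 1 = h - 1 = -1 + h)
(4651 + 4987)*(16*(a(r, 2) + 6) + 4226) = (4651 + 4987)*(16*((-1 + 1) + 6) + 4226) = 9638*(16*(0 + 6) + 4226) = 9638*(16*6 + 4226) = 9638*(96 + 4226) = 9638*4322 = 41655436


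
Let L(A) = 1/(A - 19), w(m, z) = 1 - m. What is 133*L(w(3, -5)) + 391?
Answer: 1154/3 ≈ 384.67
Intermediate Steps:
L(A) = 1/(-19 + A)
133*L(w(3, -5)) + 391 = 133/(-19 + (1 - 1*3)) + 391 = 133/(-19 + (1 - 3)) + 391 = 133/(-19 - 2) + 391 = 133/(-21) + 391 = 133*(-1/21) + 391 = -19/3 + 391 = 1154/3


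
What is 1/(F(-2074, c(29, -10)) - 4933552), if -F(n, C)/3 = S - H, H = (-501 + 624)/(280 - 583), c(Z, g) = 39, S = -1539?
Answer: -101/497822558 ≈ -2.0288e-7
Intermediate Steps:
H = -41/101 (H = 123/(-303) = 123*(-1/303) = -41/101 ≈ -0.40594)
F(n, C) = 466194/101 (F(n, C) = -3*(-1539 - 1*(-41/101)) = -3*(-1539 + 41/101) = -3*(-155398/101) = 466194/101)
1/(F(-2074, c(29, -10)) - 4933552) = 1/(466194/101 - 4933552) = 1/(-497822558/101) = -101/497822558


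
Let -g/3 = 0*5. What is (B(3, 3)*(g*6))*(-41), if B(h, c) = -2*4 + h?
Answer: 0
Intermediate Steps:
B(h, c) = -8 + h
g = 0 (g = -0*5 = -3*0 = 0)
(B(3, 3)*(g*6))*(-41) = ((-8 + 3)*(0*6))*(-41) = -5*0*(-41) = 0*(-41) = 0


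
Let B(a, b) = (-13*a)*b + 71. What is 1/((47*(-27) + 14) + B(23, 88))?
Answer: -1/27496 ≈ -3.6369e-5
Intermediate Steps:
B(a, b) = 71 - 13*a*b (B(a, b) = -13*a*b + 71 = 71 - 13*a*b)
1/((47*(-27) + 14) + B(23, 88)) = 1/((47*(-27) + 14) + (71 - 13*23*88)) = 1/((-1269 + 14) + (71 - 26312)) = 1/(-1255 - 26241) = 1/(-27496) = -1/27496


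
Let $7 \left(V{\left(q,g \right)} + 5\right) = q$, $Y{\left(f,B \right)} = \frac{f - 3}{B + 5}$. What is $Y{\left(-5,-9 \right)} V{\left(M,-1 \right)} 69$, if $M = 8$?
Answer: $- \frac{3726}{7} \approx -532.29$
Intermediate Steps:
$Y{\left(f,B \right)} = \frac{-3 + f}{5 + B}$
$V{\left(q,g \right)} = -5 + \frac{q}{7}$
$Y{\left(-5,-9 \right)} V{\left(M,-1 \right)} 69 = \frac{-3 - 5}{5 - 9} \left(-5 + \frac{1}{7} \cdot 8\right) 69 = \frac{1}{-4} \left(-8\right) \left(-5 + \frac{8}{7}\right) 69 = \left(- \frac{1}{4}\right) \left(-8\right) \left(- \frac{27}{7}\right) 69 = 2 \left(- \frac{27}{7}\right) 69 = \left(- \frac{54}{7}\right) 69 = - \frac{3726}{7}$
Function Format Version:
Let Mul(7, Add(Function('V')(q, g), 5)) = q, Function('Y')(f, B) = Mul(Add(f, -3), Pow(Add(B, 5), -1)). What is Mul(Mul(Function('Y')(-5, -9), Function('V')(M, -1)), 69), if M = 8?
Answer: Rational(-3726, 7) ≈ -532.29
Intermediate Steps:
Function('Y')(f, B) = Mul(Pow(Add(5, B), -1), Add(-3, f)) (Function('Y')(f, B) = Mul(Add(-3, f), Pow(Add(5, B), -1)) = Mul(Pow(Add(5, B), -1), Add(-3, f)))
Function('V')(q, g) = Add(-5, Mul(Rational(1, 7), q))
Mul(Mul(Function('Y')(-5, -9), Function('V')(M, -1)), 69) = Mul(Mul(Mul(Pow(Add(5, -9), -1), Add(-3, -5)), Add(-5, Mul(Rational(1, 7), 8))), 69) = Mul(Mul(Mul(Pow(-4, -1), -8), Add(-5, Rational(8, 7))), 69) = Mul(Mul(Mul(Rational(-1, 4), -8), Rational(-27, 7)), 69) = Mul(Mul(2, Rational(-27, 7)), 69) = Mul(Rational(-54, 7), 69) = Rational(-3726, 7)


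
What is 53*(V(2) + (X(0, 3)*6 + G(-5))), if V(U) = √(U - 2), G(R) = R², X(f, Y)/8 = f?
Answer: 1325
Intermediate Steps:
X(f, Y) = 8*f
V(U) = √(-2 + U)
53*(V(2) + (X(0, 3)*6 + G(-5))) = 53*(√(-2 + 2) + ((8*0)*6 + (-5)²)) = 53*(√0 + (0*6 + 25)) = 53*(0 + (0 + 25)) = 53*(0 + 25) = 53*25 = 1325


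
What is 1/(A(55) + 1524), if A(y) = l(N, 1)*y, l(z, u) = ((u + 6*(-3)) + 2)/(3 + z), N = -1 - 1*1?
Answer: 1/699 ≈ 0.0014306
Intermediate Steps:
N = -2 (N = -1 - 1 = -2)
l(z, u) = (-16 + u)/(3 + z) (l(z, u) = ((u - 18) + 2)/(3 + z) = ((-18 + u) + 2)/(3 + z) = (-16 + u)/(3 + z))
A(y) = -15*y (A(y) = ((-16 + 1)/(3 - 2))*y = (-15/1)*y = (1*(-15))*y = -15*y)
1/(A(55) + 1524) = 1/(-15*55 + 1524) = 1/(-825 + 1524) = 1/699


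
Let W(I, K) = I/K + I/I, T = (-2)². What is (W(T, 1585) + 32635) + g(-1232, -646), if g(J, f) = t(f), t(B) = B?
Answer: 50704154/1585 ≈ 31990.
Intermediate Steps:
T = 4
W(I, K) = 1 + I/K (W(I, K) = I/K + 1 = 1 + I/K)
g(J, f) = f
(W(T, 1585) + 32635) + g(-1232, -646) = ((4 + 1585)/1585 + 32635) - 646 = ((1/1585)*1589 + 32635) - 646 = (1589/1585 + 32635) - 646 = 51728064/1585 - 646 = 50704154/1585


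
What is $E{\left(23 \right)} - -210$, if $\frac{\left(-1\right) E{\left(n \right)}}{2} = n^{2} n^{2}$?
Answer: $-559472$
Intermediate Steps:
$E{\left(n \right)} = - 2 n^{4}$ ($E{\left(n \right)} = - 2 n^{2} n^{2} = - 2 n^{4}$)
$E{\left(23 \right)} - -210 = - 2 \cdot 23^{4} - -210 = \left(-2\right) 279841 + 210 = -559682 + 210 = -559472$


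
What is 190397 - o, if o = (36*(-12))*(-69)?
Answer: 160589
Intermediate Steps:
o = 29808 (o = -432*(-69) = 29808)
190397 - o = 190397 - 1*29808 = 190397 - 29808 = 160589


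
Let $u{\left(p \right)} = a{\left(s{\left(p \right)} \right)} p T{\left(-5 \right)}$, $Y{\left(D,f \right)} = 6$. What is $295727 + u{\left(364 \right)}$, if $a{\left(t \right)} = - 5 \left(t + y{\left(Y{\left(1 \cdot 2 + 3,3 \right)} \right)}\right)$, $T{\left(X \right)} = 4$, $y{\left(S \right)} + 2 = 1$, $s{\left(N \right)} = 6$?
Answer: $259327$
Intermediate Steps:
$y{\left(S \right)} = -1$ ($y{\left(S \right)} = -2 + 1 = -1$)
$a{\left(t \right)} = 5 - 5 t$ ($a{\left(t \right)} = - 5 \left(t - 1\right) = - 5 \left(-1 + t\right) = 5 - 5 t$)
$u{\left(p \right)} = - 100 p$ ($u{\left(p \right)} = \left(5 - 30\right) p 4 = - 25 p 4 = - 100 p$)
$295727 + u{\left(364 \right)} = 295727 - 36400 = 259327$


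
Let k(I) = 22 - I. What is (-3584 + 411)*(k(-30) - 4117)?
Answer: 12898245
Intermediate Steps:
(-3584 + 411)*(k(-30) - 4117) = (-3584 + 411)*((22 - 1*(-30)) - 4117) = -3173*((22 + 30) - 4117) = -3173*(52 - 4117) = -3173*(-4065) = 12898245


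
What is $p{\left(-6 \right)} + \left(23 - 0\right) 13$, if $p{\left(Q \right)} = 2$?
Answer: $301$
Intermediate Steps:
$p{\left(-6 \right)} + \left(23 - 0\right) 13 = 2 + \left(23 - 0\right) 13 = 2 + \left(23 + 0\right) 13 = 2 + 23 \cdot 13 = 2 + 299 = 301$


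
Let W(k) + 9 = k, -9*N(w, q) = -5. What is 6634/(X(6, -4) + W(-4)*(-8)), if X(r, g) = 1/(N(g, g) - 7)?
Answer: 384772/6023 ≈ 63.884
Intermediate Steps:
N(w, q) = 5/9 (N(w, q) = -⅑*(-5) = 5/9)
X(r, g) = -9/58 (X(r, g) = 1/(5/9 - 7) = 1/(-58/9) = -9/58)
W(k) = -9 + k
6634/(X(6, -4) + W(-4)*(-8)) = 6634/(-9/58 + (-9 - 4)*(-8)) = 6634/(-9/58 - 13*(-8)) = 6634/(-9/58 + 104) = 6634/(6023/58) = 6634*(58/6023) = 384772/6023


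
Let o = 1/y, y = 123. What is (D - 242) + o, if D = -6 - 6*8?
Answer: -36407/123 ≈ -295.99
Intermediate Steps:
D = -54 (D = -6 - 48 = -54)
o = 1/123 ≈ 0.0081301
(D - 242) + o = (-54 - 242) + 1/123 = -296 + 1/123 = -36407/123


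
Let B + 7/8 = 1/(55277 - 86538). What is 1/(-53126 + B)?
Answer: -250088/13286393923 ≈ -1.8823e-5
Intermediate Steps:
B = -218835/250088 (B = -7/8 + 1/(55277 - 86538) = -7/8 + 1/(-31261) = -7/8 - 1/31261 = -218835/250088 ≈ -0.87503)
1/(-53126 + B) = 1/(-53126 - 218835/250088) = 1/(-13286393923/250088) = -250088/13286393923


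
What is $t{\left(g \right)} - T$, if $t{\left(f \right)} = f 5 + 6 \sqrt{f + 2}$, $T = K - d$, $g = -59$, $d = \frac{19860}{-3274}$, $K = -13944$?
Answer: $\frac{22333483}{1637} + 6 i \sqrt{57} \approx 13643.0 + 45.299 i$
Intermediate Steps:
$d = - \frac{9930}{1637}$ ($d = 19860 \left(- \frac{1}{3274}\right) = - \frac{9930}{1637} \approx -6.066$)
$T = - \frac{22816398}{1637}$ ($T = -13944 - - \frac{9930}{1637} = -13944 + \frac{9930}{1637} = - \frac{22816398}{1637} \approx -13938.0$)
$t{\left(f \right)} = 5 f + 6 \sqrt{2 + f}$
$t{\left(g \right)} - T = \left(5 \left(-59\right) + 6 \sqrt{2 - 59}\right) - - \frac{22816398}{1637} = \left(-295 + 6 \sqrt{-57}\right) + \frac{22816398}{1637} = \left(-295 + 6 i \sqrt{57}\right) + \frac{22816398}{1637} = \frac{22333483}{1637} + 6 i \sqrt{57}$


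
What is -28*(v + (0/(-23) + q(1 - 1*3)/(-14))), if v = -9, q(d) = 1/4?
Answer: 505/2 ≈ 252.50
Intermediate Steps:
q(d) = ¼
-28*(v + (0/(-23) + q(1 - 1*3)/(-14))) = -28*(-9 + (0/(-23) + (¼)/(-14))) = -28*(-9 + (0*(-1/23) + (¼)*(-1/14))) = -28*(-9 + (0 - 1/56)) = -28*(-9 - 1/56) = -28*(-505/56) = 505/2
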